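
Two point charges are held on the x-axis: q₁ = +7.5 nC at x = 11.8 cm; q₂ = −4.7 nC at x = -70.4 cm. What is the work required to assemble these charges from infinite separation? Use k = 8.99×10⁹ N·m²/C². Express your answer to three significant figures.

The work to assemble the configuration equals its total potential energy, U = Σ kqᵢqⱼ/rᵢⱼ over all pairs.
Pair separations: r₁₂ = 0.822 m.
U = (-3.86×10⁻⁷) = -3.86×10⁻⁷ J.

-3.86×10⁻⁷ J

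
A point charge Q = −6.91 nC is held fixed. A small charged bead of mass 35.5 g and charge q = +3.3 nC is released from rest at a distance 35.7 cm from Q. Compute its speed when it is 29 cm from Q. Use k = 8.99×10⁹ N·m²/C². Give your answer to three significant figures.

Only the electrostatic force acts, so mechanical energy is conserved: ½mv² = U₁ − U₂ = kQq(1/r₁ − 1/r₂).
U₁ − U₂ = (8.99×10⁹ N·m²/C²)(-6.91×10⁻⁹ C)(3.30×10⁻⁹ C)(1/0.357 − 1/0.290) = 1.33×10⁻⁷ J.
v = √(2·1.33×10⁻⁷/0.0355) = 2.73×10⁻³ m/s.

2.73×10⁻³ m/s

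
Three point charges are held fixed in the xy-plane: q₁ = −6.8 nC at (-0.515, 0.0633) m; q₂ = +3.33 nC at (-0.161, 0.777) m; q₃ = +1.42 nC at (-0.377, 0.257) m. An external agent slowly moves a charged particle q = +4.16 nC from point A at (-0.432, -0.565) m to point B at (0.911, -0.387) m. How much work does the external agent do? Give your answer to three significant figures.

For quasistatic motion the external work equals the change in potential energy: W_ext = qΔV = q(V_B − V_A).
At A: distances to the source charges are 0.634 m, 1.37 m, 0.824 m; V_A = Σ kqᵢ/rᵢ = -59.1 V.
At B: distances to the source charges are 1.50 m, 1.58 m, 1.44 m; V_B = Σ kqᵢ/rᵢ = -13.1 V.
ΔV = V_B − V_A = 46.0 V.
W_ext = qΔV = (4.16×10⁻⁹ C)(46.0 V) = 1.91×10⁻⁷ J.

1.91×10⁻⁷ J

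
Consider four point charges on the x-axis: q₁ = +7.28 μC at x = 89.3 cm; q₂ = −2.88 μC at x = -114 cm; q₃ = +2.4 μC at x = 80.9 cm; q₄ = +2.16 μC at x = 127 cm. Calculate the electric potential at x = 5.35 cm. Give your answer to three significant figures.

Electric potential is a scalar, so the contributions from each charge add algebraically: V = Σ kqᵢ/rᵢ.
Distances from the field point to each charge: r₁ = 0.840 m, r₂ = 1.19 m, r₃ = 0.756 m, r₄ = 1.22 m.
V = k[(7.28×10⁻⁶)/(0.840) + (-2.88×10⁻⁶)/(1.19) + (2.40×10⁻⁶)/(0.756) + (2.16×10⁻⁶)/(1.22)] = 1.01×10⁵ V.

1.01×10⁵ V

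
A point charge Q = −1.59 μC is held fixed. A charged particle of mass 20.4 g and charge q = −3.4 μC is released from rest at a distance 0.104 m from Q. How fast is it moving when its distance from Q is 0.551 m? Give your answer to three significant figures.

6.10 m/s

Only the electrostatic force acts, so mechanical energy is conserved: ½mv² = U₁ − U₂ = kQq(1/r₁ − 1/r₂).
U₁ − U₂ = (8.99×10⁹ N·m²/C²)(-1.59×10⁻⁶ C)(-3.40×10⁻⁶ C)(1/0.104 − 1/0.551) = 0.379 J.
v = √(2·0.379/0.0204) = 6.10 m/s.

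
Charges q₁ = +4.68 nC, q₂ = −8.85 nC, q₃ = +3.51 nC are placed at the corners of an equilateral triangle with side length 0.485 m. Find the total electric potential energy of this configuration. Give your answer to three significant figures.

The work to assemble the configuration equals its total potential energy, U = Σ kqᵢqⱼ/rᵢⱼ over all pairs.
All three pair separations equal the side length, 0.485 m.
U = (-7.68×10⁻⁷) + (3.04×10⁻⁷) + (-5.76×10⁻⁷) = -1.04×10⁻⁶ J.

-1.04×10⁻⁶ J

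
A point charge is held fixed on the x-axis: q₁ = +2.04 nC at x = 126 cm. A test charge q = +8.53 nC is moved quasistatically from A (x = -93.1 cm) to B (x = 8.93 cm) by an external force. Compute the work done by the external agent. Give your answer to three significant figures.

For quasistatic motion the external work equals the change in potential energy: W_ext = qΔV = q(V_B − V_A).
At A: distance to the source charge is 2.19 m; V_A = kq₁/r = 8.37 V.
At B: distance to the source charge is 1.17 m; V_B = kq₁/r = 15.7 V.
ΔV = V_B − V_A = 7.30 V.
W_ext = qΔV = (8.53×10⁻⁹ C)(7.30 V) = 6.22×10⁻⁸ J.

6.22×10⁻⁸ J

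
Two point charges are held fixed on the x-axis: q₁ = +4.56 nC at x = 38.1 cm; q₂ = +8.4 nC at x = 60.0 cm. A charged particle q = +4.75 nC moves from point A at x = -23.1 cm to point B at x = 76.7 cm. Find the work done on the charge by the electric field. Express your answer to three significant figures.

-1.90×10⁻⁶ J

The work done by the electric force is W_field = −ΔU = −q(V_B − V_A) = q(V_A − V_B).
At A: distances to the source charges are 0.612 m, 0.831 m; V_A = Σ kqᵢ/rᵢ = 158 V.
At B: distances to the source charges are 0.386 m, 0.167 m; V_B = Σ kqᵢ/rᵢ = 558 V.
ΔV = V_B − V_A = 401 V.
W_field = −qΔV = −(4.75×10⁻⁹ C)(401 V) = -1.90×10⁻⁶ J.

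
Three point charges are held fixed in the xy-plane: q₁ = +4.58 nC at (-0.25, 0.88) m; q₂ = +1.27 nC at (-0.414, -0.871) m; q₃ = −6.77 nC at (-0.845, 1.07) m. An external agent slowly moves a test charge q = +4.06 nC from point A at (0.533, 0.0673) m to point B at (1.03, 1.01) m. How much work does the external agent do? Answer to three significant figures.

-2.01×10⁻⁸ J

For quasistatic motion the external work equals the change in potential energy: W_ext = qΔV = q(V_B − V_A).
At A: distances to the source charges are 1.13 m, 1.33 m, 1.70 m; V_A = Σ kqᵢ/rᵢ = 9.34 V.
At B: distances to the source charges are 1.29 m, 2.37 m, 1.88 m; V_B = Σ kqᵢ/rᵢ = 4.37 V.
ΔV = V_B − V_A = -4.96 V.
W_ext = qΔV = (4.06×10⁻⁹ C)(-4.96 V) = -2.01×10⁻⁸ J.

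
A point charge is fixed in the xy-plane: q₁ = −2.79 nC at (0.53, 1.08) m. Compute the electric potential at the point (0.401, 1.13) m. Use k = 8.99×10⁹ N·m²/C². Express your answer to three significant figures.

The total potential is the scalar sum of each charge's contribution, V = Σ kqᵢ/rᵢ.
Distances from the field point to each charge: r₁ = 0.138 m.
V = k[(-2.79×10⁻⁹)/(0.138)] = -181 V.

-181 V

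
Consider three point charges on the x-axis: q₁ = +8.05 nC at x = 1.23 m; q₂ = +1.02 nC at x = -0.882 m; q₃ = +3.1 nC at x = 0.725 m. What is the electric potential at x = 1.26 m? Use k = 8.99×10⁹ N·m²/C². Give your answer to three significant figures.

2470 V

The total potential is the scalar sum of each charge's contribution, V = Σ kqᵢ/rᵢ.
Distances from the field point to each charge: r₁ = 0.0300 m, r₂ = 2.14 m, r₃ = 0.535 m.
V = k[(8.05×10⁻⁹)/(0.0300) + (1.02×10⁻⁹)/(2.14) + (3.10×10⁻⁹)/(0.535)] = 2470 V.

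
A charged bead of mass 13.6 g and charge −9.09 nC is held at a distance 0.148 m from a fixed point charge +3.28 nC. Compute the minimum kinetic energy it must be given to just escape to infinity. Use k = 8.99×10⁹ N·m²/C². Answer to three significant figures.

To just escape, total mechanical energy must reach zero at infinity: ½mv²_min + U = 0, so ½mv²_min = −U = |kQq|/r.
|U| = |kQq|/r = (8.99×10⁹ N·m²/C²)(3.28×10⁻⁹)(9.09×10⁻⁹)/(0.148) = 1.81×10⁻⁶ J.

1.81×10⁻⁶ J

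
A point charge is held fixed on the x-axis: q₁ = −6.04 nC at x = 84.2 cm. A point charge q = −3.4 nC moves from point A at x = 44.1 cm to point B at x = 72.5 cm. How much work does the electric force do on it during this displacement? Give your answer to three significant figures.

The work done by the electric force is W_field = −ΔU = −q(V_B − V_A) = q(V_A − V_B).
At A: distance to the source charge is 0.401 m; V_A = kq₁/r = -135 V.
At B: distance to the source charge is 0.117 m; V_B = kq₁/r = -464 V.
ΔV = V_B − V_A = -329 V.
W_field = −qΔV = −(-3.40×10⁻⁹ C)(-329 V) = -1.12×10⁻⁶ J.

-1.12×10⁻⁶ J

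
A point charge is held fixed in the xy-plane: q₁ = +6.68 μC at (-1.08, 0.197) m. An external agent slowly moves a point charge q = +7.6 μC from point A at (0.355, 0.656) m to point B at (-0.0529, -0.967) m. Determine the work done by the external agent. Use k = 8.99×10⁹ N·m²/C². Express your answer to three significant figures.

-8.93×10⁻³ J

For quasistatic motion the external work equals the change in potential energy: W_ext = qΔV = q(V_B − V_A).
At A: distance to the source charge is 1.51 m; V_A = kq₁/r = 3.99×10⁴ V.
At B: distance to the source charge is 1.55 m; V_B = kq₁/r = 3.87×10⁴ V.
ΔV = V_B − V_A = -1170 V.
W_ext = qΔV = (7.60×10⁻⁶ C)(-1170 V) = -8.93×10⁻³ J.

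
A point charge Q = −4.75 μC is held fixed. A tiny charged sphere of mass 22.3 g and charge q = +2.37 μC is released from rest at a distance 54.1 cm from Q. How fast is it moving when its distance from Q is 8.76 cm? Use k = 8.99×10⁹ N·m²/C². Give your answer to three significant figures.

9.32 m/s

Only the electrostatic force acts, so mechanical energy is conserved: ½mv² = U₁ − U₂ = kQq(1/r₁ − 1/r₂).
U₁ − U₂ = (8.99×10⁹ N·m²/C²)(-4.75×10⁻⁶ C)(2.37×10⁻⁶ C)(1/0.541 − 1/0.0876) = 0.968 J.
v = √(2·0.968/0.0223) = 9.32 m/s.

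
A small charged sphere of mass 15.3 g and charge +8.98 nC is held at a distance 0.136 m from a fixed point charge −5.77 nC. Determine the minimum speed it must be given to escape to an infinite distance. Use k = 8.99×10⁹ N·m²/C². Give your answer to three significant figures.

To just escape, total mechanical energy must reach zero at infinity: ½mv²_min + U = 0, so ½mv²_min = −U = |kQq|/r.
|U| = |kQq|/r = (8.99×10⁹ N·m²/C²)(5.77×10⁻⁹)(8.98×10⁻⁹)/(0.136) = 3.43×10⁻⁶ J.
v_min = √(2|U|/m) = √(2·3.43×10⁻⁶/0.0153) = 0.0212 m/s.

0.0212 m/s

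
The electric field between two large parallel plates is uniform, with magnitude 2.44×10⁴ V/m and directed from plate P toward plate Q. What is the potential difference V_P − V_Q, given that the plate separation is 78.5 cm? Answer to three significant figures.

In a uniform field, potential decreases in the direction of E: ΔV = −E·d for a displacement d parallel to E.
Going from Q to P is a displacement of 78.5 cm opposite to the field, so V_P − V_Q = +Ed = 1.92×10⁴ V.

1.92×10⁴ V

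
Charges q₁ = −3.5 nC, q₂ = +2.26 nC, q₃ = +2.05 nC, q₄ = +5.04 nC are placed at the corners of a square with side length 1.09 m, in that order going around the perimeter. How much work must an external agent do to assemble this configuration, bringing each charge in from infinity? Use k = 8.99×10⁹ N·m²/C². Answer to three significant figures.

The assembly work is the sum of pairwise potential energies, U = Σ_{i<j} kqᵢqⱼ/rᵢⱼ.
The four side pairs have separation 1.09 m and the two diagonal pairs 1.54 m.
Summing all 6 pair terms gives U = -6.27×10⁻⁸ J.

-6.27×10⁻⁸ J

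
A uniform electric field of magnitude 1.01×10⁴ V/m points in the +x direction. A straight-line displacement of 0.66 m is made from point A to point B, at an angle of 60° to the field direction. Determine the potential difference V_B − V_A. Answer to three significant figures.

Only the component of displacement along E changes the potential: ΔV = −E·d·cosθ.
ΔV = −(1.01×10⁴ V/m)(0.660 m)cos60° = -3330 V.

-3330 V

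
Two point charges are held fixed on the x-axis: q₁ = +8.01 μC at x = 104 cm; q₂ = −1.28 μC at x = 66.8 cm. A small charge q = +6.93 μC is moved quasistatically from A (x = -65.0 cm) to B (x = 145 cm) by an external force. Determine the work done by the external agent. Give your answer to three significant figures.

0.880 J

For quasistatic motion the external work equals the change in potential energy: W_ext = qΔV = q(V_B − V_A).
At A: distances to the source charges are 1.69 m, 1.32 m; V_A = Σ kqᵢ/rᵢ = 3.39×10⁴ V.
At B: distances to the source charges are 0.410 m, 0.782 m; V_B = Σ kqᵢ/rᵢ = 1.61×10⁵ V.
ΔV = V_B − V_A = 1.27×10⁵ V.
W_ext = qΔV = (6.93×10⁻⁶ C)(1.27×10⁵ V) = 0.880 J.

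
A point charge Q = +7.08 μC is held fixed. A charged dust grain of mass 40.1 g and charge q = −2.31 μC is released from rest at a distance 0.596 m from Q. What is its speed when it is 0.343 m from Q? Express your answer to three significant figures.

Only the electrostatic force acts, so mechanical energy is conserved: ½mv² = U₁ − U₂ = kQq(1/r₁ − 1/r₂).
U₁ − U₂ = (8.99×10⁹ N·m²/C²)(7.08×10⁻⁶ C)(-2.31×10⁻⁶ C)(1/0.596 − 1/0.343) = 0.182 J.
v = √(2·0.182/0.0401) = 3.01 m/s.

3.01 m/s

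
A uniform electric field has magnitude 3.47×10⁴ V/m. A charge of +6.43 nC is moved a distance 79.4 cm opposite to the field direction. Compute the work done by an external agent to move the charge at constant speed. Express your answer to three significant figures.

The potential change for a displacement 79.4 cm opposite to the field direction is ΔV = +Ed = 2.76×10⁴ V.
W_ext = qΔV = 1.77×10⁻⁴ J.

1.77×10⁻⁴ J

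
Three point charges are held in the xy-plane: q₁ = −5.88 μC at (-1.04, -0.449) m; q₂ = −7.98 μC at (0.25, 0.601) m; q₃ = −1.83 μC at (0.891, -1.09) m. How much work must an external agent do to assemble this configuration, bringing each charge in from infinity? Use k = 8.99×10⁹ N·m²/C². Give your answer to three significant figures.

The work to assemble the configuration equals its total potential energy, U = Σ kqᵢqⱼ/rᵢⱼ over all pairs.
Pair separations: r₁₂ = 1.66 m, r₁₃ = 2.03 m, r₂₃ = 1.81 m.
U = (0.254) + (0.0475) + (0.0726) = 0.374 J.

0.374 J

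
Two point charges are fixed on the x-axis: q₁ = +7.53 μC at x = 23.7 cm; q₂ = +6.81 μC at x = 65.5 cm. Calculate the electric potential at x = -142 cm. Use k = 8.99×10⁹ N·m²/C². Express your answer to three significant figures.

Electric potential is a scalar, so the contributions from each charge add algebraically: V = Σ kqᵢ/rᵢ.
Distances from the field point to each charge: r₁ = 1.66 m, r₂ = 2.08 m.
V = k[(7.53×10⁻⁶)/(1.66) + (6.81×10⁻⁶)/(2.08)] = 7.04×10⁴ V.

7.04×10⁴ V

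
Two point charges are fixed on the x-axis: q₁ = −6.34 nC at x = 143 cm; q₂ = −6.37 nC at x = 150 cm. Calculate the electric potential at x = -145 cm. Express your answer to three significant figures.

-39.2 V

Electric potential is a scalar, so the contributions from each charge add algebraically: V = Σ kqᵢ/rᵢ.
Distances from the field point to each charge: r₁ = 2.88 m, r₂ = 2.95 m.
V = k[(-6.34×10⁻⁹)/(2.88) + (-6.37×10⁻⁹)/(2.95)] = -39.2 V.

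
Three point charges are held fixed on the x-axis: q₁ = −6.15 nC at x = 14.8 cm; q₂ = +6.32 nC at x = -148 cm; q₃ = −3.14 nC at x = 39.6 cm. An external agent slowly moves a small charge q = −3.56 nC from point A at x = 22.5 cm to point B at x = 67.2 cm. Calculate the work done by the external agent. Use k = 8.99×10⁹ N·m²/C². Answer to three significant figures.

-2.38×10⁻⁶ J

For quasistatic motion the external work equals the change in potential energy: W_ext = qΔV = q(V_B − V_A).
At A: distances to the source charges are 0.0770 m, 1.71 m, 0.171 m; V_A = Σ kqᵢ/rᵢ = -850 V.
At B: distances to the source charges are 0.524 m, 2.15 m, 0.276 m; V_B = Σ kqᵢ/rᵢ = -181 V.
ΔV = V_B − V_A = 668 V.
W_ext = qΔV = (-3.56×10⁻⁹ C)(668 V) = -2.38×10⁻⁶ J.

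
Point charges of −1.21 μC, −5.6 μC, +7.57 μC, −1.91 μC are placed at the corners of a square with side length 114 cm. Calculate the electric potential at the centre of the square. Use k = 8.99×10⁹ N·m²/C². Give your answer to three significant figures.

-1.28×10⁴ V

The total potential is the scalar sum of each charge's contribution, V = Σ kqᵢ/rᵢ.
The distance from each corner to the centre is a√2/2 = 0.806 m.
V = k[(-1.21×10⁻⁶)/(0.806) + (-5.60×10⁻⁶)/(0.806) + (7.57×10⁻⁶)/(0.806) + (-1.91×10⁻⁶)/(0.806)] = -1.28×10⁴ V.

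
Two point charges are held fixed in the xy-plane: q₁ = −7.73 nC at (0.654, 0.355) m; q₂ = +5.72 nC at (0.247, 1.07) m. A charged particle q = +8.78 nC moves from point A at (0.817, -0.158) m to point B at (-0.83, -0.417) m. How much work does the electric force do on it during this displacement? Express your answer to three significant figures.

The work done by the electric force is W_field = −ΔU = −q(V_B − V_A) = q(V_A − V_B).
At A: distances to the source charges are 0.538 m, 1.35 m; V_A = Σ kqᵢ/rᵢ = -91.1 V.
At B: distances to the source charges are 1.67 m, 1.84 m; V_B = Σ kqᵢ/rᵢ = -13.5 V.
ΔV = V_B − V_A = 77.6 V.
W_field = −qΔV = −(8.78×10⁻⁹ C)(77.6 V) = -6.81×10⁻⁷ J.

-6.81×10⁻⁷ J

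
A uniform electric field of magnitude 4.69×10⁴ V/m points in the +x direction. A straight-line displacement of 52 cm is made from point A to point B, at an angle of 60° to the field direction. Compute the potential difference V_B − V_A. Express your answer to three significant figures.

Only the component of displacement along E changes the potential: ΔV = −E·d·cosθ.
ΔV = −(4.69×10⁴ V/m)(0.520 m)cos60° = -1.22×10⁴ V.

-1.22×10⁴ V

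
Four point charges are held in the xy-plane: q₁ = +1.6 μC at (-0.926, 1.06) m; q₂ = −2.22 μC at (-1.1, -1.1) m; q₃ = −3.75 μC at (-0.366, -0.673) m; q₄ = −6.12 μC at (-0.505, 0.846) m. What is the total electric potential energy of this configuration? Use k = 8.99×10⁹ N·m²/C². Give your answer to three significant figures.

The work to assemble the configuration equals its total potential energy, U = Σ kqᵢqⱼ/rᵢⱼ over all pairs.
Pair separations: r₁₂ = 2.17 m, r₁₃ = 1.82 m, r₁₄ = 0.472 m, r₂₃ = 0.849 m, r₂₄ = 2.03 m, r₃₄ = 1.53 m.
Summing all 6 pair terms gives U = 0.0527 J.

0.0527 J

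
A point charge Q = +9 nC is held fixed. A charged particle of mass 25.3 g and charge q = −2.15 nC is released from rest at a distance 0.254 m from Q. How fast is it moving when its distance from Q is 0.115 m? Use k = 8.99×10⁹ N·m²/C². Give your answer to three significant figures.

Only the electrostatic force acts, so mechanical energy is conserved: ½mv² = U₁ − U₂ = kQq(1/r₁ − 1/r₂).
U₁ − U₂ = (8.99×10⁹ N·m²/C²)(9.00×10⁻⁹ C)(-2.15×10⁻⁹ C)(1/0.254 − 1/0.115) = 8.28×10⁻⁷ J.
v = √(2·8.28×10⁻⁷/0.0253) = 8.09×10⁻³ m/s.

8.09×10⁻³ m/s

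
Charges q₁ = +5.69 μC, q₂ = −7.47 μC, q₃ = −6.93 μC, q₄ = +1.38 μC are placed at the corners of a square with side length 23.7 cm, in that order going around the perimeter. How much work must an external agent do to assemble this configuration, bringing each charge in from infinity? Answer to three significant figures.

-1.05 J

The work to assemble the configuration equals its total potential energy, U = Σ kqᵢqⱼ/rᵢⱼ over all pairs.
The four side pairs have separation 0.237 m and the two diagonal pairs 0.335 m.
Summing all 6 pair terms gives U = -1.05 J.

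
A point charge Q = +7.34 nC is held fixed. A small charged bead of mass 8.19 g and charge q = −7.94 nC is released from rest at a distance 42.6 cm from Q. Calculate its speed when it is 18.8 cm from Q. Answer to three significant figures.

0.0195 m/s

Only the electrostatic force acts, so mechanical energy is conserved: ½mv² = U₁ − U₂ = kQq(1/r₁ − 1/r₂).
U₁ − U₂ = (8.99×10⁹ N·m²/C²)(7.34×10⁻⁹ C)(-7.94×10⁻⁹ C)(1/0.426 − 1/0.188) = 1.56×10⁻⁶ J.
v = √(2·1.56×10⁻⁶/8.19×10⁻³) = 0.0195 m/s.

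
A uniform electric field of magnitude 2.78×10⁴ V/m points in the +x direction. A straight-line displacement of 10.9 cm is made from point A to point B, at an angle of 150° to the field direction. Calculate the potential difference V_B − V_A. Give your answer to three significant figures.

Only the component of displacement along E changes the potential: ΔV = −E·d·cosθ.
ΔV = −(2.78×10⁴ V/m)(0.109 m)cos150° = 2620 V.

2620 V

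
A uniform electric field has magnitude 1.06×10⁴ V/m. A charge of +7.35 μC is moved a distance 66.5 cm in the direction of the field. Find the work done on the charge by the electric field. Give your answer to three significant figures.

0.0518 J

The potential change for a displacement 66.5 cm in the direction of the field is ΔV = −Ed = -7050 V.
W_field = −qΔV = 0.0518 J.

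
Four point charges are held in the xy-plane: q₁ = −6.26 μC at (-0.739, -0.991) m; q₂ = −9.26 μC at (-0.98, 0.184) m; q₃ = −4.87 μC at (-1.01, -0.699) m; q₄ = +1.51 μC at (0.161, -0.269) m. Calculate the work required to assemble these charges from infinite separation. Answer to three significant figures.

The work to assemble the configuration equals its total potential energy, U = Σ kqᵢqⱼ/rᵢⱼ over all pairs.
Pair separations: r₁₂ = 1.20 m, r₁₃ = 0.398 m, r₁₄ = 1.15 m, r₂₃ = 0.884 m, r₂₄ = 1.23 m, r₃₄ = 1.25 m.
Summing all 6 pair terms gives U = 1.35 J.

1.35 J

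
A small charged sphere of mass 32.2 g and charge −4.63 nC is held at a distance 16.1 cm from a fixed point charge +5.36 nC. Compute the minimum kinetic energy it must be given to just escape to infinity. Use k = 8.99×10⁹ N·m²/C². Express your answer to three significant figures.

To just escape, total mechanical energy must reach zero at infinity: ½mv²_min + U = 0, so ½mv²_min = −U = |kQq|/r.
|U| = |kQq|/r = (8.99×10⁹ N·m²/C²)(5.36×10⁻⁹)(4.63×10⁻⁹)/(0.161) = 1.39×10⁻⁶ J.

1.39×10⁻⁶ J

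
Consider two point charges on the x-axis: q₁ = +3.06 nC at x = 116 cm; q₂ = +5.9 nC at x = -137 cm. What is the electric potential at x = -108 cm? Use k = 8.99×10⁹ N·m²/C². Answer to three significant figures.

195 V

Electric potential is a scalar, so the contributions from each charge add algebraically: V = Σ kqᵢ/rᵢ.
Distances from the field point to each charge: r₁ = 2.24 m, r₂ = 0.290 m.
V = k[(3.06×10⁻⁹)/(2.24) + (5.90×10⁻⁹)/(0.290)] = 195 V.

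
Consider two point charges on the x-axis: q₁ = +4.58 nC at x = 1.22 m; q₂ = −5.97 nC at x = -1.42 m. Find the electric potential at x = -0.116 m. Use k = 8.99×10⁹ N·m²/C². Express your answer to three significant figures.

-10.3 V

Electric potential is a scalar, so the contributions from each charge add algebraically: V = Σ kqᵢ/rᵢ.
Distances from the field point to each charge: r₁ = 1.34 m, r₂ = 1.30 m.
V = k[(4.58×10⁻⁹)/(1.34) + (-5.97×10⁻⁹)/(1.30)] = -10.3 V.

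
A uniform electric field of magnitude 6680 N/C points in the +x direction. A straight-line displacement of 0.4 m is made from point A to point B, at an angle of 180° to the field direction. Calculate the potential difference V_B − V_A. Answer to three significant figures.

2670 V

Only the component of displacement along E changes the potential: ΔV = −E·d·cosθ.
ΔV = −(6680 V/m)(0.400 m)cos180° = 2670 V.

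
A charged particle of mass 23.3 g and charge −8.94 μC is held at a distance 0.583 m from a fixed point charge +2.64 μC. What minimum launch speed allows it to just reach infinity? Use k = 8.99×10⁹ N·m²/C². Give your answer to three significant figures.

To just escape, total mechanical energy must reach zero at infinity: ½mv²_min + U = 0, so ½mv²_min = −U = |kQq|/r.
|U| = |kQq|/r = (8.99×10⁹ N·m²/C²)(2.64×10⁻⁶)(8.94×10⁻⁶)/(0.583) = 0.364 J.
v_min = √(2|U|/m) = √(2·0.364/0.0233) = 5.59 m/s.

5.59 m/s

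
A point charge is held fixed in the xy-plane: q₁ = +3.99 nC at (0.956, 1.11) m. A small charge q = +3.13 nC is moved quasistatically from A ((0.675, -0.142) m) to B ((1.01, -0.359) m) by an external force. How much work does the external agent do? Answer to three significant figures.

-1.11×10⁻⁸ J

For quasistatic motion the external work equals the change in potential energy: W_ext = qΔV = q(V_B − V_A).
At A: distance to the source charge is 1.28 m; V_A = kq₁/r = 28.0 V.
At B: distance to the source charge is 1.47 m; V_B = kq₁/r = 24.4 V.
ΔV = V_B − V_A = -3.55 V.
W_ext = qΔV = (3.13×10⁻⁹ C)(-3.55 V) = -1.11×10⁻⁸ J.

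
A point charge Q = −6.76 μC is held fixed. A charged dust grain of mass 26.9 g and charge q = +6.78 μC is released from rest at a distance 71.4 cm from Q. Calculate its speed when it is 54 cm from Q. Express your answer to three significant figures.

Only the electrostatic force acts, so mechanical energy is conserved: ½mv² = U₁ − U₂ = kQq(1/r₁ − 1/r₂).
U₁ − U₂ = (8.99×10⁹ N·m²/C²)(-6.76×10⁻⁶ C)(6.78×10⁻⁶ C)(1/0.714 − 1/0.540) = 0.186 J.
v = √(2·0.186/0.0269) = 3.72 m/s.

3.72 m/s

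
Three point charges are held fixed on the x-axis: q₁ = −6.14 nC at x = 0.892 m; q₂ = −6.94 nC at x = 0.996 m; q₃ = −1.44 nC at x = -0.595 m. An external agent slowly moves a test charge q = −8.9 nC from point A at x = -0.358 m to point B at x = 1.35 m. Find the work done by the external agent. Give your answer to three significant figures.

For quasistatic motion the external work equals the change in potential energy: W_ext = qΔV = q(V_B − V_A).
At A: distances to the source charges are 1.25 m, 1.35 m, 0.237 m; V_A = Σ kqᵢ/rᵢ = -145 V.
At B: distances to the source charges are 0.458 m, 0.354 m, 1.95 m; V_B = Σ kqᵢ/rᵢ = -303 V.
ΔV = V_B − V_A = -159 V.
W_ext = qΔV = (-8.90×10⁻⁹ C)(-159 V) = 1.41×10⁻⁶ J.

1.41×10⁻⁶ J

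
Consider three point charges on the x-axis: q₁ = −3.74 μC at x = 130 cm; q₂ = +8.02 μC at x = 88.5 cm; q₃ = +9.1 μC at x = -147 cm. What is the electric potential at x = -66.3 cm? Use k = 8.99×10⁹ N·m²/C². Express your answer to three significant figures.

Electric potential is a scalar, so the contributions from each charge add algebraically: V = Σ kqᵢ/rᵢ.
Distances from the field point to each charge: r₁ = 1.96 m, r₂ = 1.55 m, r₃ = 0.807 m.
V = k[(-3.74×10⁻⁶)/(1.96) + (8.02×10⁻⁶)/(1.55) + (9.10×10⁻⁶)/(0.807)] = 1.31×10⁵ V.

1.31×10⁵ V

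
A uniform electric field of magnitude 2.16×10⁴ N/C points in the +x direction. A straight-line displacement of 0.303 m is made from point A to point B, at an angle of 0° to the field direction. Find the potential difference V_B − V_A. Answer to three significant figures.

Only the component of displacement along E changes the potential: ΔV = −E·d·cosθ.
ΔV = −(2.16×10⁴ V/m)(0.303 m)cos0° = -6540 V.

-6540 V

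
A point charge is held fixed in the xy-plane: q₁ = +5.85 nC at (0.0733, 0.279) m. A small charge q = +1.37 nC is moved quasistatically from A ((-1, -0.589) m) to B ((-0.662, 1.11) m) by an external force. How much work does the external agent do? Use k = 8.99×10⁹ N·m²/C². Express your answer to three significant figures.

1.27×10⁻⁸ J

For quasistatic motion the external work equals the change in potential energy: W_ext = qΔV = q(V_B − V_A).
At A: distance to the source charge is 1.38 m; V_A = kq₁/r = 38.1 V.
At B: distance to the source charge is 1.11 m; V_B = kq₁/r = 47.4 V.
ΔV = V_B − V_A = 9.30 V.
W_ext = qΔV = (1.37×10⁻⁹ C)(9.30 V) = 1.27×10⁻⁸ J.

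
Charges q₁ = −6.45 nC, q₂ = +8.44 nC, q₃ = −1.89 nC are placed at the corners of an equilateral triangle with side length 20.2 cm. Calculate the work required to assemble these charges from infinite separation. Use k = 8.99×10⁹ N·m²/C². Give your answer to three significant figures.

-2.59×10⁻⁶ J

The assembly work is the sum of pairwise potential energies, U = Σ_{i<j} kqᵢqⱼ/rᵢⱼ.
All three pair separations equal the side length, 0.202 m.
U = (-2.42×10⁻⁶) + (5.43×10⁻⁷) + (-7.10×10⁻⁷) = -2.59×10⁻⁶ J.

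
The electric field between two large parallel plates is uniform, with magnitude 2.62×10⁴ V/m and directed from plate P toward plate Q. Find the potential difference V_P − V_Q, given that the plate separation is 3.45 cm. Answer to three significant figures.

904 V

In a uniform field, potential decreases in the direction of E: ΔV = −E·d for a displacement d parallel to E.
Going from Q to P is a displacement of 3.45 cm opposite to the field, so V_P − V_Q = +Ed = 904 V.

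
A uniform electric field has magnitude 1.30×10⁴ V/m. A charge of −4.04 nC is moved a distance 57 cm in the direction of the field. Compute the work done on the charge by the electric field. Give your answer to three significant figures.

The potential change for a displacement 57 cm in the direction of the field is ΔV = −Ed = -7410 V.
W_field = −qΔV = -2.99×10⁻⁵ J.

-2.99×10⁻⁵ J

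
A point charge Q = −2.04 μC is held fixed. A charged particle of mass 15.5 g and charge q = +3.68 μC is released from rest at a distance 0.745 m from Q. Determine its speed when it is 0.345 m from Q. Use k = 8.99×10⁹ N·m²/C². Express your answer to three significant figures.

Only the electrostatic force acts, so mechanical energy is conserved: ½mv² = U₁ − U₂ = kQq(1/r₁ − 1/r₂).
U₁ − U₂ = (8.99×10⁹ N·m²/C²)(-2.04×10⁻⁶ C)(3.68×10⁻⁶ C)(1/0.745 − 1/0.345) = 0.105 J.
v = √(2·0.105/0.0155) = 3.68 m/s.

3.68 m/s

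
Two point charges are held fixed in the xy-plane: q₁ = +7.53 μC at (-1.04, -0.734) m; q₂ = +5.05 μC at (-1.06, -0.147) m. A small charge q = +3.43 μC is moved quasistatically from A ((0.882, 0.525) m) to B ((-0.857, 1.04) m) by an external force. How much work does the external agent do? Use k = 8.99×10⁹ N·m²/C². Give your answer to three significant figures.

0.0827 J

For quasistatic motion the external work equals the change in potential energy: W_ext = qΔV = q(V_B − V_A).
At A: distances to the source charges are 2.30 m, 2.05 m; V_A = Σ kqᵢ/rᵢ = 5.16×10⁴ V.
At B: distances to the source charges are 1.78 m, 1.20 m; V_B = Σ kqᵢ/rᵢ = 7.57×10⁴ V.
ΔV = V_B − V_A = 2.41×10⁴ V.
W_ext = qΔV = (3.43×10⁻⁶ C)(2.41×10⁴ V) = 0.0827 J.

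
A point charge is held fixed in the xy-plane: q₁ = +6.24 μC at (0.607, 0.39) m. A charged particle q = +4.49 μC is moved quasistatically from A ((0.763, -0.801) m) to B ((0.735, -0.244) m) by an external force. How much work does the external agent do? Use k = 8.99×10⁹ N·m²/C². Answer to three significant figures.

0.180 J

For quasistatic motion the external work equals the change in potential energy: W_ext = qΔV = q(V_B − V_A).
At A: distance to the source charge is 1.20 m; V_A = kq₁/r = 4.67×10⁴ V.
At B: distance to the source charge is 0.647 m; V_B = kq₁/r = 8.67×10⁴ V.
ΔV = V_B − V_A = 4.00×10⁴ V.
W_ext = qΔV = (4.49×10⁻⁶ C)(4.00×10⁴ V) = 0.180 J.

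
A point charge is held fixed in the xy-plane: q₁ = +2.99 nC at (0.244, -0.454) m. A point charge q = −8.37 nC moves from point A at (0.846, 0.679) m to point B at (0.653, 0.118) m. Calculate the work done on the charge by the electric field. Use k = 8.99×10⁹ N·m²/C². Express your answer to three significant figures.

The work done by the electric force is W_field = −ΔU = −q(V_B − V_A) = q(V_A − V_B).
At A: distance to the source charge is 1.28 m; V_A = kq₁/r = 21.0 V.
At B: distance to the source charge is 0.703 m; V_B = kq₁/r = 38.2 V.
ΔV = V_B − V_A = 17.3 V.
W_field = −qΔV = −(-8.37×10⁻⁹ C)(17.3 V) = 1.45×10⁻⁷ J.

1.45×10⁻⁷ J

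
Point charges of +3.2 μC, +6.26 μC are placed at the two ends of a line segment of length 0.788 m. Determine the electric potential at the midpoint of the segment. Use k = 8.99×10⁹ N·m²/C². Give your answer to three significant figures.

Electric potential is a scalar, so the contributions from each charge add algebraically: V = Σ kqᵢ/rᵢ.
Each charge is 0.394 m from the midpoint.
V = k[(3.20×10⁻⁶)/(0.394) + (6.26×10⁻⁶)/(0.394)] = 2.16×10⁵ V.

2.16×10⁵ V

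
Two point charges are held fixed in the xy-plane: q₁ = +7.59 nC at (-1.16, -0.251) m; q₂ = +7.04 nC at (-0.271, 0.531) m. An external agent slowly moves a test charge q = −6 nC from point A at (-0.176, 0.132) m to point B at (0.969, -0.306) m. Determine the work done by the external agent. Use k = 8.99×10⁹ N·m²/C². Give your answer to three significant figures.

8.68×10⁻⁷ J

For quasistatic motion the external work equals the change in potential energy: W_ext = qΔV = q(V_B − V_A).
At A: distances to the source charges are 1.06 m, 0.410 m; V_A = Σ kqᵢ/rᵢ = 219 V.
At B: distances to the source charges are 2.13 m, 1.50 m; V_B = Σ kqᵢ/rᵢ = 74.3 V.
ΔV = V_B − V_A = -145 V.
W_ext = qΔV = (-6.00×10⁻⁹ C)(-145 V) = 8.68×10⁻⁷ J.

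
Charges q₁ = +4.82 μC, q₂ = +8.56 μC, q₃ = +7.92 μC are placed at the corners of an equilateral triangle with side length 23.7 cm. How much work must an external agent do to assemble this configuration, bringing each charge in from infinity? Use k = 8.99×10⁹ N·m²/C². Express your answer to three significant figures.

5.58 J

The assembly work is the sum of pairwise potential energies, U = Σ_{i<j} kqᵢqⱼ/rᵢⱼ.
All three pair separations equal the side length, 0.237 m.
U = (1.57) + (1.45) + (2.57) = 5.58 J.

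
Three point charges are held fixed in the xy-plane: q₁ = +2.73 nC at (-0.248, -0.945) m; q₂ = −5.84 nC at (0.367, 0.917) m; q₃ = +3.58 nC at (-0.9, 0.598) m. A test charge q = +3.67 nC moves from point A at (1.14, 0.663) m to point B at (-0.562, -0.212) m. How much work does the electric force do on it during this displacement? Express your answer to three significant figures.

The work done by the electric force is W_field = −ΔU = −q(V_B − V_A) = q(V_A − V_B).
At A: distances to the source charges are 2.12 m, 0.814 m, 2.04 m; V_A = Σ kqᵢ/rᵢ = -37.2 V.
At B: distances to the source charges are 0.797 m, 1.46 m, 0.878 m; V_B = Σ kqᵢ/rᵢ = 31.5 V.
ΔV = V_B − V_A = 68.7 V.
W_field = −qΔV = −(3.67×10⁻⁹ C)(68.7 V) = -2.52×10⁻⁷ J.

-2.52×10⁻⁷ J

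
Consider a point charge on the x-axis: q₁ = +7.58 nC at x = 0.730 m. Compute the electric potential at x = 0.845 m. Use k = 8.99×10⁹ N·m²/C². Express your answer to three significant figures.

The total potential is the scalar sum of each charge's contribution, V = Σ kqᵢ/rᵢ.
V = k[(7.58×10⁻⁹)/(0.115)] = 593 V.

593 V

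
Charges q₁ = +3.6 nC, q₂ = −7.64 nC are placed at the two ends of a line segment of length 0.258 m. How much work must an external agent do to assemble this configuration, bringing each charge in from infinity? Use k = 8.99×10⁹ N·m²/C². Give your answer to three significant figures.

-9.58×10⁻⁷ J

The assembly work is the sum of pairwise potential energies, U = Σ_{i<j} kqᵢqⱼ/rᵢⱼ.
The separation is r = 0.258 m.
U = (-9.58×10⁻⁷) = -9.58×10⁻⁷ J.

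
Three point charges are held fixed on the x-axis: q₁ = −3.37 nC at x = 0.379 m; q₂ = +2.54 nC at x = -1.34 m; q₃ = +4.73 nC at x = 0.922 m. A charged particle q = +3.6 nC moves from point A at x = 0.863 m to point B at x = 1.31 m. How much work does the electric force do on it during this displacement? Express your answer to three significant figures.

The work done by the electric force is W_field = −ΔU = −q(V_B − V_A) = q(V_A − V_B).
At A: distances to the source charges are 0.484 m, 2.20 m, 0.0590 m; V_A = Σ kqᵢ/rᵢ = 668 V.
At B: distances to the source charges are 0.931 m, 2.65 m, 0.388 m; V_B = Σ kqᵢ/rᵢ = 85.7 V.
ΔV = V_B − V_A = -583 V.
W_field = −qΔV = −(3.60×10⁻⁹ C)(-583 V) = 2.10×10⁻⁶ J.

2.10×10⁻⁶ J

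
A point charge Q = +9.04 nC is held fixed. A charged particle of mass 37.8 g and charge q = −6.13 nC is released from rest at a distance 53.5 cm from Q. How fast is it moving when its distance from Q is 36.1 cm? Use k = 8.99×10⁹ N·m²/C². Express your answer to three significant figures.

Only the electrostatic force acts, so mechanical energy is conserved: ½mv² = U₁ − U₂ = kQq(1/r₁ − 1/r₂).
U₁ − U₂ = (8.99×10⁹ N·m²/C²)(9.04×10⁻⁹ C)(-6.13×10⁻⁹ C)(1/0.535 − 1/0.361) = 4.49×10⁻⁷ J.
v = √(2·4.49×10⁻⁷/0.0378) = 4.87×10⁻³ m/s.

4.87×10⁻³ m/s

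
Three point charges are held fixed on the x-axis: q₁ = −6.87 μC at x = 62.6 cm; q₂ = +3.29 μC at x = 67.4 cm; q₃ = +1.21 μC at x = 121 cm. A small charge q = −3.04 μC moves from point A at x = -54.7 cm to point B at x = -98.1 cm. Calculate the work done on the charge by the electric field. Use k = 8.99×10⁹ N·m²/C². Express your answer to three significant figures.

0.0202 J

The work done by the electric force is W_field = −ΔU = −q(V_B − V_A) = q(V_A − V_B).
At A: distances to the source charges are 1.17 m, 1.22 m, 1.76 m; V_A = Σ kqᵢ/rᵢ = -2.22×10⁴ V.
At B: distances to the source charges are 1.61 m, 1.66 m, 2.19 m; V_B = Σ kqᵢ/rᵢ = -1.56×10⁴ V.
ΔV = V_B − V_A = 6640 V.
W_field = −qΔV = −(-3.04×10⁻⁶ C)(6640 V) = 0.0202 J.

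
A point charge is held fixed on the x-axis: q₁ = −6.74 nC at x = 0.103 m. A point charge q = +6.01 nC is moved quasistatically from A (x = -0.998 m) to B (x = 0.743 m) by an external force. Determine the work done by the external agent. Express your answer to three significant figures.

For quasistatic motion the external work equals the change in potential energy: W_ext = qΔV = q(V_B − V_A).
At A: distance to the source charge is 1.10 m; V_A = kq₁/r = -55.0 V.
At B: distance to the source charge is 0.640 m; V_B = kq₁/r = -94.7 V.
ΔV = V_B − V_A = -39.6 V.
W_ext = qΔV = (6.01×10⁻⁹ C)(-39.6 V) = -2.38×10⁻⁷ J.

-2.38×10⁻⁷ J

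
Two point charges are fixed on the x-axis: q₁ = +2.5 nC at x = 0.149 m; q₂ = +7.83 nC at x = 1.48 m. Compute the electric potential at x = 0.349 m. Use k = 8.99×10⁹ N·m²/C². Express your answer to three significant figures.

The total potential is the scalar sum of each charge's contribution, V = Σ kqᵢ/rᵢ.
Distances from the field point to each charge: r₁ = 0.200 m, r₂ = 1.13 m.
V = k[(2.50×10⁻⁹)/(0.200) + (7.83×10⁻⁹)/(1.13)] = 175 V.

175 V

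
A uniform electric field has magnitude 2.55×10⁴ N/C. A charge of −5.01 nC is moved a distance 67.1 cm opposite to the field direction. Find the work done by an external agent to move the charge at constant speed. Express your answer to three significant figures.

The potential change for a displacement 67.1 cm opposite to the field direction is ΔV = +Ed = 1.71×10⁴ V.
W_ext = qΔV = -8.57×10⁻⁵ J.

-8.57×10⁻⁵ J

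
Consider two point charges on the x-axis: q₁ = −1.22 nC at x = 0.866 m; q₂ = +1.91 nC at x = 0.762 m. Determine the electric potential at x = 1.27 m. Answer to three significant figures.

6.65 V

Electric potential is a scalar, so the contributions from each charge add algebraically: V = Σ kqᵢ/rᵢ.
Distances from the field point to each charge: r₁ = 0.404 m, r₂ = 0.508 m.
V = k[(-1.22×10⁻⁹)/(0.404) + (1.91×10⁻⁹)/(0.508)] = 6.65 V.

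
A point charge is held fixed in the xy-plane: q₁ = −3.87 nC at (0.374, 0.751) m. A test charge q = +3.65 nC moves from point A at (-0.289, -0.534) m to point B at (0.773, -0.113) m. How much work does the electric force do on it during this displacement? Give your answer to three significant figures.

4.56×10⁻⁸ J

The work done by the electric force is W_field = −ΔU = −q(V_B − V_A) = q(V_A − V_B).
At A: distance to the source charge is 1.45 m; V_A = kq₁/r = -24.1 V.
At B: distance to the source charge is 0.952 m; V_B = kq₁/r = -36.6 V.
ΔV = V_B − V_A = -12.5 V.
W_field = −qΔV = −(3.65×10⁻⁹ C)(-12.5 V) = 4.56×10⁻⁸ J.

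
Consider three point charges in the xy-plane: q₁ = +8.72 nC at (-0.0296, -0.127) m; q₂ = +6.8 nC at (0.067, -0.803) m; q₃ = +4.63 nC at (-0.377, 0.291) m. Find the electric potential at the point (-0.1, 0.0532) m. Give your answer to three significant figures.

Electric potential is a scalar, so the contributions from each charge add algebraically: V = Σ kqᵢ/rᵢ.
Distances from the field point to each charge: r₁ = 0.193 m, r₂ = 0.872 m, r₃ = 0.365 m.
V = k[(8.72×10⁻⁹)/(0.193) + (6.80×10⁻⁹)/(0.872) + (4.63×10⁻⁹)/(0.365)] = 589 V.

589 V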